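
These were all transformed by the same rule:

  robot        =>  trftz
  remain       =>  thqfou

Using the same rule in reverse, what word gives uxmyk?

Each letter shifts forward by (position + 2), i.e. 2, 3, 4, … — the shift grows by one for each successive letter.
Reversing it on uxmyk: u−2=s, x−3=u, m−4=i, y−5=t, k−6=e.

suite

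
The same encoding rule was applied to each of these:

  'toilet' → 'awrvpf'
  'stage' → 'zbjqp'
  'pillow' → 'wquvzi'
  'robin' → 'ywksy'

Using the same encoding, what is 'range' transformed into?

yiwqp

In toilet: t→a is +7, o→w is +8, i→r is +9, l→v is +10 — the shift increases by 1 each position. Each letter shifts forward by (position + 7), i.e. 7, 8, 9, … — the shift grows by one for each successive letter.
On range: r+7=y, a+8=i, n+9=w, g+10=q, e+11=p.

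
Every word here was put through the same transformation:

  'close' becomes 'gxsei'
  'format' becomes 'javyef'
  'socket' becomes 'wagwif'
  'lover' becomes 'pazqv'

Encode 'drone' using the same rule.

Shifts by position in close: pos 0: c→g (+4), pos 1: l→x (+12), pos 2: o→s (+4), pos 3: s→e (+12) — repeating every 2. A repeating key of period 2 is used — shifts +4, +12 over and over.
Applying it to drone: d+4=h, r+12=d, o+4=s, n+12=z, e+4=i.

hdszi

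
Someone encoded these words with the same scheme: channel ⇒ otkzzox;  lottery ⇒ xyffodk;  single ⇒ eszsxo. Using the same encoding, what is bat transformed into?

nkf

The shift depends on letter class: consonant c→o is +12, but vowel a→k is +10. The rule splits by letter class: vowels +10, consonants +12.
Applying it to bat: b(cons)+12=n, a(vowel)+10=k, t(cons)+12=f.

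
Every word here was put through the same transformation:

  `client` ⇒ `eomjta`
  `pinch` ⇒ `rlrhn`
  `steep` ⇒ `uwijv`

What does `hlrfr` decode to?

final

In client: c→e is +2, l→o is +3, i→m is +4, e→j is +5 — the shift increases by 1 each position. Letter i (0-indexed) is shifted by i+2, so successive shifts are 2, 3, 4, ….
Reversing it on hlrfr: h−2=f, l−3=i, r−4=n, f−5=a, r−6=l.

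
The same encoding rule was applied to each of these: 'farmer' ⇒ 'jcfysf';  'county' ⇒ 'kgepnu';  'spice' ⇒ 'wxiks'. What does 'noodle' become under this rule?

f(5)→j(9) and a(0)→c(2) fit y≡17x+2 (mod 26); the inverse of 17 mod 26 is 23. Each letter's alphabet position (a=0..z=25) is mapped through 17·x+2 mod 26 — an affine cipher.
On noodle: n(13)→17·13+2≡15=p; o(14)→17·14+2≡6=g; o(14)→17·14+2≡6=g; d(3)→17·3+2≡1=b; l(11)→17·11+2≡7=h; e(4)→17·4+2≡18=s (all mod 26).

pggbhs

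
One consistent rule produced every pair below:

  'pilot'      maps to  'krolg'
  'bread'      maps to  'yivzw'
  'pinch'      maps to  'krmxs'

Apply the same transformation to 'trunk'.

Each letter is replaced by its mirror in the alphabet: a↔z, b↔y, c↔x, and so on (the Atbash cipher).
Applying it to trunk: t↔g, r↔i, u↔f, n↔m, k↔p.

gifmp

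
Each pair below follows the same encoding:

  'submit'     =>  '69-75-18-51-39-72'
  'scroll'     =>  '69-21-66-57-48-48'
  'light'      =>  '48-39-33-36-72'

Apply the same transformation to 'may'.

s(#19)→69 and u(#21)→75: differences scale by 3, so n = 3·pos + 12. With a=1..z=26, the number is 3·pos + 12.
On may: m=13→51, a=1→15, y=25→87.

51-15-87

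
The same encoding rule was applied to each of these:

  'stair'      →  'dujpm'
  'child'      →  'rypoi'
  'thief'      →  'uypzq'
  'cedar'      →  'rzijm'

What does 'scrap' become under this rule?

drmje

s(18)→d(3) and t(19)→u(20) fit y≡17x+9 (mod 26); the inverse of 17 mod 26 is 23. Treating letters as 0–25, the rule is x ↦ 17x + 9 (mod 26).
For scrap: s(18)→17·18+9≡3=d; c(2)→17·2+9≡17=r; r(17)→17·17+9≡12=m; a(0)→17·0+9≡9=j; p(15)→17·15+9≡4=e (all mod 26).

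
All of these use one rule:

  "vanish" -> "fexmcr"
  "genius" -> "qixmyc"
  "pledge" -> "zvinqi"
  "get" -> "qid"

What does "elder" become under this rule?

The shift depends on letter class: consonant v→f is +10, but vowel a→e is +4. The rule splits by letter class: vowels +4, consonants +10.
Applying it to elder: e(vowel)+4=i, l(cons)+10=v, d(cons)+10=n, e(vowel)+4=i, r(cons)+10=b.

ivnib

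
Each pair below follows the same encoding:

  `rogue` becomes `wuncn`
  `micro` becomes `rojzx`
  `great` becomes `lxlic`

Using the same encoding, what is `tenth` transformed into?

In rogue: r→w is +5, o→u is +6, g→n is +7, u→c is +8 — the shift increases by 1 each position. Each letter shifts forward by (position + 5), i.e. 5, 6, 7, … — the shift grows by one for each successive letter.
For tenth: t+5=y, e+6=k, n+7=u, t+8=b, h+9=q.

ykubq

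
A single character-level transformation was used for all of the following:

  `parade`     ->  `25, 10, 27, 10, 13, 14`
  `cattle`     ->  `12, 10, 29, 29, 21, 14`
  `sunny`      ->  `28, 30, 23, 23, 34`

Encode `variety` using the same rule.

31, 10, 27, 18, 14, 29, 34

p is letter #16 and maps to 25: an offset of 9. Letters become their 1-based position plus 9 (so a→10, b→11, …).
On variety: v=22→31, a=1→10, r=18→27, i=9→18, e=5→14, t=20→29, y=25→34.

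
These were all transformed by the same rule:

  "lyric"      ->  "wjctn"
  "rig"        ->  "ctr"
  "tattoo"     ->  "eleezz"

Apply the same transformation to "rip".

cta

Compare letters: l→w is +11, y→j is +11, r→c is +11 — a constant shift. Every letter moves 11 places later in the alphabet, wrapping around z→a.
Applying it to rip: r+11=c, i+11=t, p+11=a.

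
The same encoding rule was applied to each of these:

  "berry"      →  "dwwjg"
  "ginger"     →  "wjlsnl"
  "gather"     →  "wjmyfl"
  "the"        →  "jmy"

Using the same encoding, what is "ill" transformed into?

The output letters match the input read backwards, each shifted +5: berry reversed is yrreb. The word is reversed, then every letter is shifted forward by 5.
Applying it to ill: reverse → lli; then shift: l+5=q, l+5=q, i+5=n.

qqn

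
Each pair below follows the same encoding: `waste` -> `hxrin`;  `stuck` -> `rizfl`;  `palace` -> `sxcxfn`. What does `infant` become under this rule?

w(22)→h(7) and a(0)→x(23) fit y≡17x+23 (mod 26); the inverse of 17 mod 26 is 23. Each letter's alphabet position (a=0..z=25) is mapped through 17·x+23 mod 26 — an affine cipher.
Applying it to infant: i(8)→17·8+23≡3=d; n(13)→17·13+23≡10=k; f(5)→17·5+23≡4=e; a(0)→17·0+23≡23=x; n(13)→17·13+23≡10=k; t(19)→17·19+23≡8=i (all mod 26).

dkexki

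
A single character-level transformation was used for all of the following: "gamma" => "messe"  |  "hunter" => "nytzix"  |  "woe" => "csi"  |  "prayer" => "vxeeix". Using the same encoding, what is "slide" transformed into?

yrmji

Vowels shift forward by 4 and consonants shift forward by 6.
For slide: s(cons)+6=y, l(cons)+6=r, i(vowel)+4=m, d(cons)+6=j, e(vowel)+4=i.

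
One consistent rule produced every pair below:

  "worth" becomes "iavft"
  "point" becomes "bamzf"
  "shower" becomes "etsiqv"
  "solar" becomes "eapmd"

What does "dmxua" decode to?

The shifts repeat in a cycle of length 3: positions 0,1,… shift by +12, +12, +4, then the pattern repeats.
Undoing it on dmxua: d−12=r, m−12=a, x−4=t, u−12=i, a−12=o.

ratio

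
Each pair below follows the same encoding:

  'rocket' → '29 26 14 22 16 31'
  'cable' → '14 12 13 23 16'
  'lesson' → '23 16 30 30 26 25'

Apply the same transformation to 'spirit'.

r is letter #18 and maps to 29: an offset of 11. Letters become their 1-based position plus 11 (so a→12, b→13, …).
For spirit: s=19→30, p=16→27, i=9→20, r=18→29, i=9→20, t=20→31.

30 27 20 29 20 31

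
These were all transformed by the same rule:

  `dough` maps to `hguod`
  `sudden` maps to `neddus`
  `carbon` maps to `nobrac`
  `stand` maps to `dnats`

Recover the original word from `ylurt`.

The output letters match the input read backwards: dough reversed is hguod. It's just the letters in reverse order.
Reversing it on ylurt: then reverse → truly.

truly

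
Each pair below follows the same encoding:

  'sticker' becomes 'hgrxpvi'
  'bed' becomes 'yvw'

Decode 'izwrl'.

radio

Each pair mirrors across the alphabet (s↔h, t↔g, i↔r): positions sum to 25. Each letter is replaced by its mirror in the alphabet: a↔z, b↔y, c↔x, and so on (the Atbash cipher).
Decoding izwrl: i↔r, z↔a, w↔d, r↔i, l↔o.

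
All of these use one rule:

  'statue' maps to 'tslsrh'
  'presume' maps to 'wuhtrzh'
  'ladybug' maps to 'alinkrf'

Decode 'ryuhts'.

s(18)→t(19) and t(19)→s(18) fit y≡25x+11 (mod 26); the inverse of 25 mod 26 is 25. This is an affine cipher: with a=0,…,z=25, each position x becomes (25x+11) mod 26.
Reversing it on ryuhts: r(17)→25·(17−11)≡20=u; y(24)→25·(24−11)≡13=n; u(20)→25·(20−11)≡17=r; h(7)→25·(7−11)≡4=e; t(19)→25·(19−11)≡18=s; s(18)→25·(18−11)≡19=t (all mod 26).

unrest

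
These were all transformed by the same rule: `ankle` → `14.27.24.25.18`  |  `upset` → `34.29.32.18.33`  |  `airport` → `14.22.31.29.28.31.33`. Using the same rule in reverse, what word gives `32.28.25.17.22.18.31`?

soldier

a is letter #1 and maps to 14: an offset of 13. Each letter is replaced by its alphabet position (a=1..z=26) + 13.
Undoing it on 32.28.25.17.22.18.31: 32→(32−13)÷1=19=s, 28→(28−13)÷1=15=o, 25→(25−13)÷1=12=l, 17→(17−13)÷1=4=d, 22→(22−13)÷1=9=i, 18→(18−13)÷1=5=e, 31→(31−13)÷1=18=r.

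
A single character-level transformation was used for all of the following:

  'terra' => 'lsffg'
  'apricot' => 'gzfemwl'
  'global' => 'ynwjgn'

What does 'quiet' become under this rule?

coesl

This is an affine cipher: with a=0,…,z=25, each position x becomes (3x+6) mod 26.
Applying it to quiet: q(16)→3·16+6≡2=c; u(20)→3·20+6≡14=o; i(8)→3·8+6≡4=e; e(4)→3·4+6≡18=s; t(19)→3·19+6≡11=l (all mod 26).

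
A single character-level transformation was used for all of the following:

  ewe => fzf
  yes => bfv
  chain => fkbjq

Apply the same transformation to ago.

The shift depends on letter class: consonant w→z is +3, but vowel e→f is +1. Two shifts are in play — +1 for a/e/i/o/u, +3 for every other letter.
On ago: a(vowel)+1=b, g(cons)+3=j, o(vowel)+1=p.

bjp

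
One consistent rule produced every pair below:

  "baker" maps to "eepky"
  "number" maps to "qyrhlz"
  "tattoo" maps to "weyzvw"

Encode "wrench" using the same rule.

Each letter shifts forward by (position + 3), i.e. 3, 4, 5, … — the shift grows by one for each successive letter.
For wrench: w+3=z, r+4=v, e+5=j, n+6=t, c+7=j, h+8=p.

zvjtjp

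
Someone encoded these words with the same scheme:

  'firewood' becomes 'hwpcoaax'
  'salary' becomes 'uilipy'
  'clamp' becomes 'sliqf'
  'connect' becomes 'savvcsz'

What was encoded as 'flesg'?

f(5)→h(7) and i(8)→w(22) fit y≡5x+8 (mod 26); the inverse of 5 mod 26 is 21. Treating letters as 0–25, the rule is x ↦ 5x + 8 (mod 26).
Undoing it on flesg: f(5)→21·(5−8)≡15=p; l(11)→21·(11−8)≡11=l; e(4)→21·(4−8)≡20=u; s(18)→21·(18−8)≡2=c; g(6)→21·(6−8)≡10=k (all mod 26).

pluck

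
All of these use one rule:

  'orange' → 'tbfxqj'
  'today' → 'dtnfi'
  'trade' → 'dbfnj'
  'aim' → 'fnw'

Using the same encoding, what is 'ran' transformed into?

Vowels shift forward by 5 and consonants shift forward by 10.
On ran: r(cons)+10=b, a(vowel)+5=f, n(cons)+10=x.

bfx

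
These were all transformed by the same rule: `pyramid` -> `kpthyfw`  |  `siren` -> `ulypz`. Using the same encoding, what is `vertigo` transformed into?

vnpaylc

The output letters match the input read backwards, each shifted +7: pyramid reversed is dimaryp. The word is reversed, then every letter is shifted forward by 7.
Applying it to vertigo: reverse → ogitrev; then shift: o+7=v, g+7=n, i+7=p, t+7=a, r+7=y, e+7=l, v+7=c.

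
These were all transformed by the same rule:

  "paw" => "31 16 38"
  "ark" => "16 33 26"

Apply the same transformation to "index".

Letters become their 1-based position plus 15 (so a→16, b→17, …).
Applying it to index: i=9→24, n=14→29, d=4→19, e=5→20, x=24→39.

24 29 19 20 39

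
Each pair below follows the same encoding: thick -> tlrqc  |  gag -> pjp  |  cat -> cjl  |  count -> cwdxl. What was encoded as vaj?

arm

Read the word backwards and shift each letter +9.
Undoing it on vaj: shift back: v−9=m, a−9=r, j−9=a → mra; then reverse → arm.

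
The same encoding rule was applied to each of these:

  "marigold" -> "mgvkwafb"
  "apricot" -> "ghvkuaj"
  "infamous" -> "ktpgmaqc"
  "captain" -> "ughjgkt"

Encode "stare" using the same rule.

cjgvi

m(12)→m(12) and a(0)→g(6) fit y≡7x+6 (mod 26); the inverse of 7 mod 26 is 15. Treating letters as 0–25, the rule is x ↦ 7x + 6 (mod 26).
Applying it to stare: s(18)→7·18+6≡2=c; t(19)→7·19+6≡9=j; a(0)→7·0+6≡6=g; r(17)→7·17+6≡21=v; e(4)→7·4+6≡8=i (all mod 26).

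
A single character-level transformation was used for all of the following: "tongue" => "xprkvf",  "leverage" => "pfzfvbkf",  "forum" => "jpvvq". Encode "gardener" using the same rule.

kbvhfrfv

The shift depends on letter class: consonant t→x is +4, but vowel o→p is +1. Vowels shift forward by 1 and consonants shift forward by 4.
For gardener: g(cons)+4=k, a(vowel)+1=b, r(cons)+4=v, d(cons)+4=h, e(vowel)+1=f, n(cons)+4=r, e(vowel)+1=f, r(cons)+4=v.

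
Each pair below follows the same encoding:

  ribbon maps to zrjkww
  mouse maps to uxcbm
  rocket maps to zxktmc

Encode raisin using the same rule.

Shifts by position in ribbon: pos 0: r→z (+8), pos 1: i→r (+9), pos 2: b→j (+8), pos 3: b→k (+9) — repeating every 2. It's a Vigenère-style cipher with numeric key [8,9]: position i shifts by key[i mod 2].
For raisin: r+8=z, a+9=j, i+8=q, s+9=b, i+8=q, n+9=w.

zjqbqw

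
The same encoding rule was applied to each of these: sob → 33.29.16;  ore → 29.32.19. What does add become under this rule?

15.18.18

s is letter #19 and maps to 33: an offset of 14. Each letter is replaced by its alphabet position (a=1..z=26) + 14.
Applying it to add: a=1→15, d=4→18, d=4→18.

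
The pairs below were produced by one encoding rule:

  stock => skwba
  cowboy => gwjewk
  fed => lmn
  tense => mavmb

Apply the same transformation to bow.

The output letters match the input read backwards, each shifted +8: stock reversed is kcots. The word is reversed, then every letter is shifted forward by 8.
For bow: reverse → wob; then shift: w+8=e, o+8=w, b+8=j.

ewj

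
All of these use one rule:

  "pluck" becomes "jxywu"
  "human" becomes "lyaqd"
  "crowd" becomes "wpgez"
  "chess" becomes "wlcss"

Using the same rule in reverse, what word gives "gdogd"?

onion

p(15)→j(9) and l(11)→x(23) fit y≡3x+16 (mod 26); the inverse of 3 mod 26 is 9. Treating letters as 0–25, the rule is x ↦ 3x + 16 (mod 26).
Reversing it on gdogd: g(6)→9·(6−16)≡14=o; d(3)→9·(3−16)≡13=n; o(14)→9·(14−16)≡8=i; g(6)→9·(6−16)≡14=o; d(3)→9·(3−16)≡13=n (all mod 26).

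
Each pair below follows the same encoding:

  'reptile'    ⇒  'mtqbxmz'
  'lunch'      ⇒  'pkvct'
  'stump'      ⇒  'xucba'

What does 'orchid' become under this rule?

lqpkzw

Two steps: reverse the string, then apply a Caesar shift of +8.
Applying it to orchid: reverse → dihcro; then shift: d+8=l, i+8=q, h+8=p, c+8=k, r+8=z, o+8=w.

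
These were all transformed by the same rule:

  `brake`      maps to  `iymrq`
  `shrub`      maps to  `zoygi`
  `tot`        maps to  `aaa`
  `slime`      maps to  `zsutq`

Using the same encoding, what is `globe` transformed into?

The shift depends on letter class: consonant b→i is +7, but vowel a→m is +12. Vowels shift forward by 12 and consonants shift forward by 7.
Applying it to globe: g(cons)+7=n, l(cons)+7=s, o(vowel)+12=a, b(cons)+7=i, e(vowel)+12=q.

nsaiq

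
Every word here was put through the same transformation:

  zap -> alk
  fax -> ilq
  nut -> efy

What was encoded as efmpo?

Read the word backwards and shift each letter +11.
Decoding efmpo: shift back: e−11=t, f−11=u, m−11=b, p−11=e, o−11=d → tubed; then reverse → debut.

debut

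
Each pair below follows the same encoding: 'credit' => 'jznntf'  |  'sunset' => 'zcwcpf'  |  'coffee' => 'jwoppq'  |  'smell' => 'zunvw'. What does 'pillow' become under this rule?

In credit: c→j is +7, r→z is +8, e→n is +9, d→n is +10 — the shift increases by 1 each position. The shift increases by 1 at each position, starting from +7: 7, 8, 9, ….
On pillow: p+7=w, i+8=q, l+9=u, l+10=v, o+11=z, w+12=i.

wquvzi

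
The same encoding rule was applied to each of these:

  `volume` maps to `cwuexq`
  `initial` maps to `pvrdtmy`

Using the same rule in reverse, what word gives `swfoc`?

lower

The shift increases by 1 at each position, starting from +7: 7, 8, 9, ….
Decoding swfoc: s−7=l, w−8=o, f−9=w, o−10=e, c−11=r.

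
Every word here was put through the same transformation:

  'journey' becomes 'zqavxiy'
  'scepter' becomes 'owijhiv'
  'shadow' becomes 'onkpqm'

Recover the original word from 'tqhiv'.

Each letter's alphabet position (a=0..z=25) is mapped through 19·x+10 mod 26 — an affine cipher.
Undoing it on tqhiv: t(19)→11·(19−10)≡21=v; q(16)→11·(16−10)≡14=o; h(7)→11·(7−10)≡19=t; i(8)→11·(8−10)≡4=e; v(21)→11·(21−10)≡17=r (all mod 26).

voter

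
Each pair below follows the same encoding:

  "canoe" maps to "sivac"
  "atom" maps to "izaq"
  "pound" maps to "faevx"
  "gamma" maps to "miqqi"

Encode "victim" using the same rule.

jwszwq

c(2)→s(18) and a(0)→i(8) fit y≡5x+8 (mod 26); the inverse of 5 mod 26 is 21. Treating letters as 0–25, the rule is x ↦ 5x + 8 (mod 26).
Applying it to victim: v(21)→5·21+8≡9=j; i(8)→5·8+8≡22=w; c(2)→5·2+8≡18=s; t(19)→5·19+8≡25=z; i(8)→5·8+8≡22=w; m(12)→5·12+8≡16=q (all mod 26).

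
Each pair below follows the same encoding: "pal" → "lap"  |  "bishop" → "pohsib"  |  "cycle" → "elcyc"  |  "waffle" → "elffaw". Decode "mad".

dam

The output letters match the input read backwards: pal reversed is lap. It's just the letters in reverse order.
Undoing it on mad: then reverse → dam.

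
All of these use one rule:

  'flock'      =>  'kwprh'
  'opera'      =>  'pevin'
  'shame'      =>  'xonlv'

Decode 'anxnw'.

f(5)→k(10) and l(11)→w(22) fit y≡15x+13 (mod 26); the inverse of 15 mod 26 is 7. Each letter's alphabet position (a=0..z=25) is mapped through 15·x+13 mod 26 — an affine cipher.
Undoing it on anxnw: a(0)→7·(0−13)≡13=n; n(13)→7·(13−13)≡0=a; x(23)→7·(23−13)≡18=s; n(13)→7·(13−13)≡0=a; w(22)→7·(22−13)≡11=l (all mod 26).

nasal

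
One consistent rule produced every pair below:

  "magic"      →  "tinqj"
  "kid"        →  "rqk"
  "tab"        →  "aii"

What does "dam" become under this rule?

kit

The shift depends on letter class: consonant m→t is +7, but vowel a→i is +8. Vowels shift forward by 8 and consonants shift forward by 7.
For dam: d(cons)+7=k, a(vowel)+8=i, m(cons)+7=t.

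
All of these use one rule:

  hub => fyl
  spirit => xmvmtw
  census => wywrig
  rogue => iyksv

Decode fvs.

orb

The output letters match the input read backwards, each shifted +4: hub reversed is buh. The word is reversed, then every letter is shifted forward by 4.
Reversing it on fvs: shift back: f−4=b, v−4=r, s−4=o → bro; then reverse → orb.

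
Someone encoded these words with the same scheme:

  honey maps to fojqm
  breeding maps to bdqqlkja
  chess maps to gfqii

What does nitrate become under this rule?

h(7)→f(5) and o(14)→o(14) fit y≡5x+22 (mod 26); the inverse of 5 mod 26 is 21. This is an affine cipher: with a=0,…,z=25, each position x becomes (5x+22) mod 26.
On nitrate: n(13)→5·13+22≡9=j; i(8)→5·8+22≡10=k; t(19)→5·19+22≡13=n; r(17)→5·17+22≡3=d; a(0)→5·0+22≡22=w; t(19)→5·19+22≡13=n; e(4)→5·4+22≡16=q (all mod 26).

jkndwnq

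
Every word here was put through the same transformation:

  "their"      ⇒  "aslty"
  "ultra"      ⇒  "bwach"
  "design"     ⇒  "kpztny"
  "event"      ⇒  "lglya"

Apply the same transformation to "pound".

Shifts by position in their: pos 0: t→a (+7), pos 1: h→s (+11), pos 2: e→l (+7), pos 3: i→t (+11) — repeating every 2. The shifts repeat in a cycle of length 2: positions 0,1,… shift by +7, +11, then the pattern repeats.
Applying it to pound: p+7=w, o+11=z, u+7=b, n+11=y, d+7=k.

wzbyk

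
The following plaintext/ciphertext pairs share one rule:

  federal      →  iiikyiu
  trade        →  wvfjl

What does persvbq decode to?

mammoth

In federal: f→i is +3, e→i is +4, d→i is +5, e→k is +6 — the shift increases by 1 each position. Each letter shifts forward by (position + 3), i.e. 3, 4, 5, … — the shift grows by one for each successive letter.
Undoing it on persvbq: p−3=m, e−4=a, r−5=m, s−6=m, v−7=o, b−8=t, q−9=h.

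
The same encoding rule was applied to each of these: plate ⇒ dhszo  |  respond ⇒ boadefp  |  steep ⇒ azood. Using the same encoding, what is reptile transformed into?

bodzkho

p(15)→d(3) and l(11)→h(7) fit y≡25x+18 (mod 26); the inverse of 25 mod 26 is 25. Each letter's alphabet position (a=0..z=25) is mapped through 25·x+18 mod 26 — an affine cipher.
On reptile: r(17)→25·17+18≡1=b; e(4)→25·4+18≡14=o; p(15)→25·15+18≡3=d; t(19)→25·19+18≡25=z; i(8)→25·8+18≡10=k; l(11)→25·11+18≡7=h; e(4)→25·4+18≡14=o (all mod 26).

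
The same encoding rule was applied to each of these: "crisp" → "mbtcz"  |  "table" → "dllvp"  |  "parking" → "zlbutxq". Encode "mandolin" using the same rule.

wlxnzvtx

The rule splits by letter class: vowels +11, consonants +10.
On mandolin: m(cons)+10=w, a(vowel)+11=l, n(cons)+10=x, d(cons)+10=n, o(vowel)+11=z, l(cons)+10=v, i(vowel)+11=t, n(cons)+10=x.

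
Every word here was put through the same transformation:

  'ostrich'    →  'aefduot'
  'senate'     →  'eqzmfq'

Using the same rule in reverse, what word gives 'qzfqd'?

This is a Caesar cipher with shift 12.
Reversing it on qzfqd: q−12=e, z−12=n, f−12=t, q−12=e, d−12=r.

enter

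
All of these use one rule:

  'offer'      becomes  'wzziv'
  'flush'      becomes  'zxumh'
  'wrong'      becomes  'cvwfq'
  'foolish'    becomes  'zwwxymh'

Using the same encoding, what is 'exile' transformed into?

o(14)→w(22) and f(5)→z(25) fit y≡17x+18 (mod 26); the inverse of 17 mod 26 is 23. Treating letters as 0–25, the rule is x ↦ 17x + 18 (mod 26).
For exile: e(4)→17·4+18≡8=i; x(23)→17·23+18≡19=t; i(8)→17·8+18≡24=y; l(11)→17·11+18≡23=x; e(4)→17·4+18≡8=i (all mod 26).

ityxi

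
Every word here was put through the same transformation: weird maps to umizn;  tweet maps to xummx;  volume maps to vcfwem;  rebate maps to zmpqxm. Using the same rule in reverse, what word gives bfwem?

plume

This is an affine cipher: with a=0,…,z=25, each position x becomes (25x+16) mod 26.
Undoing it on bfwem: b(1)→25·(1−16)≡15=p; f(5)→25·(5−16)≡11=l; w(22)→25·(22−16)≡20=u; e(4)→25·(4−16)≡12=m; m(12)→25·(12−16)≡4=e (all mod 26).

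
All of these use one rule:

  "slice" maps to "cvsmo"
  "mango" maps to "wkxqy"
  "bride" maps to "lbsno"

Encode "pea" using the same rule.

Compare letters: s→c is +10, l→v is +10, i→s is +10 — a constant shift. This is a Caesar cipher with shift 10.
Applying it to pea: p+10=z, e+10=o, a+10=k.

zok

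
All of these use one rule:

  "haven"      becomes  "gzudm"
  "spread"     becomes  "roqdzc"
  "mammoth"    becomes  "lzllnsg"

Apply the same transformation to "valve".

Compare letters: h→g is +25, a→z is +25, v→u is +25 — a constant shift. Every letter moves 25 places later in the alphabet, wrapping around z→a.
Applying it to valve: v+25=u, a+25=z, l+25=k, v+25=u, e+25=d.

uzkud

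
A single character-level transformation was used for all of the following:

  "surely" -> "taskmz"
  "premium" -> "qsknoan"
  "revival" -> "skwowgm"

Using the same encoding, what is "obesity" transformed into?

The shift depends on letter class: consonant s→t is +1, but vowel u→a is +6. Two shifts are in play — +6 for a/e/i/o/u, +1 for every other letter.
Applying it to obesity: o(vowel)+6=u, b(cons)+1=c, e(vowel)+6=k, s(cons)+1=t, i(vowel)+6=o, t(cons)+1=u, y(cons)+1=z.

ucktouz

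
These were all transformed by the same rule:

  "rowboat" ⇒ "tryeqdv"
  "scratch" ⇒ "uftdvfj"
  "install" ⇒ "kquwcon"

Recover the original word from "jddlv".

habit

Shifts by position in rowboat: pos 0: r→t (+2), pos 1: o→r (+3), pos 2: w→y (+2), pos 3: b→e (+3) — repeating every 2. A repeating key of period 2 is used — shifts +2, +3 over and over.
Reversing it on jddlv: j−2=h, d−3=a, d−2=b, l−3=i, v−2=t.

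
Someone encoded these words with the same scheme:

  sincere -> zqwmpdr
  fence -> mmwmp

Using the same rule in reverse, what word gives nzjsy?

grain

In sincere: s→z is +7, i→q is +8, n→w is +9, c→m is +10 — the shift increases by 1 each position. The shift increases by 1 at each position, starting from +7: 7, 8, 9, ….
Reversing it on nzjsy: n−7=g, z−8=r, j−9=a, s−10=i, y−11=n.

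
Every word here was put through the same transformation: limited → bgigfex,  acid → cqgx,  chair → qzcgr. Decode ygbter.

silver

l(11)→b(1) and i(8)→g(6) fit y≡7x+2 (mod 26); the inverse of 7 mod 26 is 15. Treating letters as 0–25, the rule is x ↦ 7x + 2 (mod 26).
Reversing it on ygbter: y(24)→15·(24−2)≡18=s; g(6)→15·(6−2)≡8=i; b(1)→15·(1−2)≡11=l; t(19)→15·(19−2)≡21=v; e(4)→15·(4−2)≡4=e; r(17)→15·(17−2)≡17=r (all mod 26).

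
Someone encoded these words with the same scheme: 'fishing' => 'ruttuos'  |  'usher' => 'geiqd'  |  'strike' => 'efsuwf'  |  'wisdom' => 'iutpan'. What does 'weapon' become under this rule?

iqbbao

A repeating key of period 3 is used — shifts +12, +12, +1 over and over.
For weapon: w+12=i, e+12=q, a+1=b, p+12=b, o+12=a, n+1=o.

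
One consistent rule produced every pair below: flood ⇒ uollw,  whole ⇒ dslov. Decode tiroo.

Each pair mirrors across the alphabet (f↔u, l↔o, o↔l): positions sum to 25. Letters are reflected about the middle of the alphabet (position → 25−position): Atbash.
Reversing it on tiroo: t↔g, i↔r, r↔i, o↔l, o↔l.

grill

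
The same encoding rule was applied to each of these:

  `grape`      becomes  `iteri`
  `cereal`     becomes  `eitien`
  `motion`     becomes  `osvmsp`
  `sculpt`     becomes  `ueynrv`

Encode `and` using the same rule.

The shift depends on letter class: consonant g→i is +2, but vowel a→e is +4. Two shifts are in play — +4 for a/e/i/o/u, +2 for every other letter.
On and: a(vowel)+4=e, n(cons)+2=p, d(cons)+2=f.

epf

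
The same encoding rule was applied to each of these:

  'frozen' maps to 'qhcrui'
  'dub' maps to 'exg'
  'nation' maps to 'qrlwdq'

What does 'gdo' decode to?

lad

The output letters match the input read backwards, each shifted +3: frozen reversed is nezorf. The word is reversed, then every letter is shifted forward by 3.
Reversing it on gdo: shift back: g−3=d, d−3=a, o−3=l → dal; then reverse → lad.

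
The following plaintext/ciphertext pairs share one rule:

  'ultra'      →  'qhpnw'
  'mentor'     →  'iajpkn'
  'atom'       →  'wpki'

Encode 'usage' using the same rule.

Each letter is shifted forward by 22 in the alphabet (a Caesar shift of +22).
Applying it to usage: u+22=q, s+22=o, a+22=w, g+22=c, e+22=a.

qowca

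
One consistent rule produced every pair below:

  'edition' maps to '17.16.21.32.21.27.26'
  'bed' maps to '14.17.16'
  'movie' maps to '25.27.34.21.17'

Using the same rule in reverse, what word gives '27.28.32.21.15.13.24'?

optical

e is letter #5 and maps to 17: an offset of 12. The number is (letter's place in the alphabet, a=1) + 12.
Reversing it on 27.28.32.21.15.13.24: 27→(27−12)÷1=15=o, 28→(28−12)÷1=16=p, 32→(32−12)÷1=20=t, 21→(21−12)÷1=9=i, 15→(15−12)÷1=3=c, 13→(13−12)÷1=1=a, 24→(24−12)÷1=12=l.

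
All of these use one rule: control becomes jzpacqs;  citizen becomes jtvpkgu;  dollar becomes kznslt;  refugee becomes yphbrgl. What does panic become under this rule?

Shifts by position in control: pos 0: c→j (+7), pos 1: o→z (+11), pos 2: n→p (+2), pos 3: t→a (+7), pos 4: r→c (+11), pos 5: o→q (+2) — repeating every 3. The shifts repeat in a cycle of length 3: positions 0,1,… shift by +7, +11, +2, then the pattern repeats.
On panic: p+7=w, a+11=l, n+2=p, i+7=p, c+11=n.

wlppn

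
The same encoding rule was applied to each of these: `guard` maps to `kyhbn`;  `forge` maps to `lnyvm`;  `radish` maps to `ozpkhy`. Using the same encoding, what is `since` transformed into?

The output letters match the input read backwards, each shifted +7: guard reversed is draug. The word is reversed, then every letter is shifted forward by 7.
On since: reverse → ecnis; then shift: e+7=l, c+7=j, n+7=u, i+7=p, s+7=z.

ljupz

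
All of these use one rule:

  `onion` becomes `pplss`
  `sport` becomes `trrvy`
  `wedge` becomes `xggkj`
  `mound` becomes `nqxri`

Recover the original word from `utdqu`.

In onion: o→p is +1, n→p is +2, i→l is +3, o→s is +4 — the shift increases by 1 each position. Each letter shifts forward by (position + 1), i.e. 1, 2, 3, … — the shift grows by one for each successive letter.
Decoding utdqu: u−1=t, t−2=r, d−3=a, q−4=m, u−5=p.

tramp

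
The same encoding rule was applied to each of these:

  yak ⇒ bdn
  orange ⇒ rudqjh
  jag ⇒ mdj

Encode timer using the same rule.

wlphu

It's a constant shift of +3 (ROT3).
Applying it to timer: t+3=w, i+3=l, m+3=p, e+3=h, r+3=u.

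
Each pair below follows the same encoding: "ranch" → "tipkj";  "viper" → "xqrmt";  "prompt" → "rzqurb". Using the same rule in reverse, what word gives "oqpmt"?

miner

Shifts by position in ranch: pos 0: r→t (+2), pos 1: a→i (+8), pos 2: n→p (+2), pos 3: c→k (+8) — repeating every 2. It's a Vigenère-style cipher with numeric key [2,8]: position i shifts by key[i mod 2].
Reversing it on oqpmt: o−2=m, q−8=i, p−2=n, m−8=e, t−2=r.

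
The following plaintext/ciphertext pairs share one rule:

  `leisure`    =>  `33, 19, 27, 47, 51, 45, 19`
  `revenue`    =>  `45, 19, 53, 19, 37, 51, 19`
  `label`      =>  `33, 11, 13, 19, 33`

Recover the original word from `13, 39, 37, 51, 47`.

bonus

l(#12)→33 and e(#5)→19: differences scale by 2, so n = 2·pos + 9. With a=1..z=26, the number is 2·pos + 9.
Reversing it on 13, 39, 37, 51, 47: 13→(13−9)÷2=2=b, 39→(39−9)÷2=15=o, 37→(37−9)÷2=14=n, 51→(51−9)÷2=21=u, 47→(47−9)÷2=19=s.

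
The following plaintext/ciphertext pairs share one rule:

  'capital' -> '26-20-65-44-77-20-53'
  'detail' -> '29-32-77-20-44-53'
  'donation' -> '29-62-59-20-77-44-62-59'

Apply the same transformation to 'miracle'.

c(#3)→26 and a(#1)→20: differences scale by 3, so n = 3·pos + 17. With a=1..z=26, the number is 3·pos + 17.
Applying it to miracle: m=13→56, i=9→44, r=18→71, a=1→20, c=3→26, l=12→53, e=5→32.

56-44-71-20-26-53-32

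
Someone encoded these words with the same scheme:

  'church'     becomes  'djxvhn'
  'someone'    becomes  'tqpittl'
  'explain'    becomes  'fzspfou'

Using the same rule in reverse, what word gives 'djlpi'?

The shift increases by 1 at each position, starting from +1: 1, 2, 3, ….
Reversing it on djlpi: d−1=c, j−2=h, l−3=i, p−4=l, i−5=d.

child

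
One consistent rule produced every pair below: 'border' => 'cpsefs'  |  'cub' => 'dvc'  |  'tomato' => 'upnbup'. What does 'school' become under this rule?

tdippm

Compare letters: b→c is +1, o→p is +1, r→s is +1 — a constant shift. Every letter moves 1 place later in the alphabet, wrapping around z→a.
On school: s+1=t, c+1=d, h+1=i, o+1=p, o+1=p, l+1=m.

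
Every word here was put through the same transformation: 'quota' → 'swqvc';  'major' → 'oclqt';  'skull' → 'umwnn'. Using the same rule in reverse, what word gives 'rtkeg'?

Every letter moves 2 places later in the alphabet, wrapping around z→a.
Undoing it on rtkeg: r−2=p, t−2=r, k−2=i, e−2=c, g−2=e.

price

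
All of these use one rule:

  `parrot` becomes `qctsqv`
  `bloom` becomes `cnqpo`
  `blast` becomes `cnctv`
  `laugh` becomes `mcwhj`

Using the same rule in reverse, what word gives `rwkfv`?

Shifts by position in parrot: pos 0: p→q (+1), pos 1: a→c (+2), pos 2: r→t (+2), pos 3: r→s (+1), pos 4: o→q (+2), pos 5: t→v (+2) — repeating every 3. A repeating key of period 3 is used — shifts +1, +2, +2 over and over.
Decoding rwkfv: r−1=q, w−2=u, k−2=i, f−1=e, v−2=t.

quiet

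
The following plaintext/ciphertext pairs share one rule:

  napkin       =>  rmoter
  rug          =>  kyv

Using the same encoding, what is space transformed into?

The output letters match the input read backwards, each shifted +4: napkin reversed is nikpan. Read the word backwards and shift each letter +4.
Applying it to space: reverse → ecaps; then shift: e+4=i, c+4=g, a+4=e, p+4=t, s+4=w.

igetw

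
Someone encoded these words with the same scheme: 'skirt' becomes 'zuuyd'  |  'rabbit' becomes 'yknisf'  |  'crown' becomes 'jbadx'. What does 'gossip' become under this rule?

nyezsb

Shifts by position in skirt: pos 0: s→z (+7), pos 1: k→u (+10), pos 2: i→u (+12), pos 3: r→y (+7), pos 4: t→d (+10) — repeating every 3. A repeating key of period 3 is used — shifts +7, +10, +12 over and over.
Applying it to gossip: g+7=n, o+10=y, s+12=e, s+7=z, i+10=s, p+12=b.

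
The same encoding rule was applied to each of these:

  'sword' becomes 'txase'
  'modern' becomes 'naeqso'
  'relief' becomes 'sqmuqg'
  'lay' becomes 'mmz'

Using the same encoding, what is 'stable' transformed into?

Vowels shift forward by 12 and consonants shift forward by 1.
Applying it to stable: s(cons)+1=t, t(cons)+1=u, a(vowel)+12=m, b(cons)+1=c, l(cons)+1=m, e(vowel)+12=q.

tumcmq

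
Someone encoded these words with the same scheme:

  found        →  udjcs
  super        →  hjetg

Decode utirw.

fetch

Compare letters: f→u is +15, o→d is +15, u→j is +15 — a constant shift. This is a Caesar cipher with shift 15.
Decoding utirw: u−15=f, t−15=e, i−15=t, r−15=c, w−15=h.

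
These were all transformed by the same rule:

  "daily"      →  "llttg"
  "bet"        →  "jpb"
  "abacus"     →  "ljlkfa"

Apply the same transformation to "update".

The shift depends on letter class: consonant d→l is +8, but vowel a→l is +11. Vowels shift forward by 11 and consonants shift forward by 8.
On update: u(vowel)+11=f, p(cons)+8=x, d(cons)+8=l, a(vowel)+11=l, t(cons)+8=b, e(vowel)+11=p.

fxllbp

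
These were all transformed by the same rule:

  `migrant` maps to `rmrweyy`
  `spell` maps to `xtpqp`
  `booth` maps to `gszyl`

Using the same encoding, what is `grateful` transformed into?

lvlyiqzp

A repeating key of period 3 is used — shifts +5, +4, +11 over and over.
For grateful: g+5=l, r+4=v, a+11=l, t+5=y, e+4=i, f+11=q, u+5=z, l+4=p.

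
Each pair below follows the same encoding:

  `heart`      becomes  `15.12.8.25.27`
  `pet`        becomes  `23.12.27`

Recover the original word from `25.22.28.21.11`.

h is letter #8 and maps to 15: an offset of 7. The number is (letter's place in the alphabet, a=1) + 7.
Reversing it on 25.22.28.21.11: 25→(25−7)÷1=18=r, 22→(22−7)÷1=15=o, 28→(28−7)÷1=21=u, 21→(21−7)÷1=14=n, 11→(11−7)÷1=4=d.

round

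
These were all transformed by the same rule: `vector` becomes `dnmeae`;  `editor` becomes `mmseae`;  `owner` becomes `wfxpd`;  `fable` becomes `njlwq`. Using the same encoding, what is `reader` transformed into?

In vector: v→d is +8, e→n is +9, c→m is +10, t→e is +11 — the shift increases by 1 each position. Each letter shifts forward by (position + 8), i.e. 8, 9, 10, … — the shift grows by one for each successive letter.
Applying it to reader: r+8=z, e+9=n, a+10=k, d+11=o, e+12=q, r+13=e.

znkoqe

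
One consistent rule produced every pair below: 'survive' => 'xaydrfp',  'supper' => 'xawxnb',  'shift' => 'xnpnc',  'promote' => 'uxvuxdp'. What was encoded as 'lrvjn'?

In survive: s→x is +5, u→a is +6, r→y is +7, v→d is +8 — the shift increases by 1 each position. Each letter shifts forward by (position + 5), i.e. 5, 6, 7, … — the shift grows by one for each successive letter.
Reversing it on lrvjn: l−5=g, r−6=l, v−7=o, j−8=b, n−9=e.

globe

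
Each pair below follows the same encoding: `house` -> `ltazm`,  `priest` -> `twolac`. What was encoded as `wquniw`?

Each letter shifts forward by (position + 4), i.e. 4, 5, 6, … — the shift grows by one for each successive letter.
Decoding wquniw: w−4=s, q−5=l, u−6=o, n−7=g, i−8=a, w−9=n.

slogan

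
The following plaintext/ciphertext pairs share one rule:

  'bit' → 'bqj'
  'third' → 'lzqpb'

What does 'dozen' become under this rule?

The word is reversed, then every letter is shifted forward by 8.
On dozen: reverse → nezod; then shift: n+8=v, e+8=m, z+8=h, o+8=w, d+8=l.

vmhwl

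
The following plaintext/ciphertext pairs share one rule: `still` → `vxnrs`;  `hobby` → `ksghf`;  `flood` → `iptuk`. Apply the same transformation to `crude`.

Each letter shifts forward by (position + 3), i.e. 3, 4, 5, … — the shift grows by one for each successive letter.
For crude: c+3=f, r+4=v, u+5=z, d+6=j, e+7=l.

fvzjl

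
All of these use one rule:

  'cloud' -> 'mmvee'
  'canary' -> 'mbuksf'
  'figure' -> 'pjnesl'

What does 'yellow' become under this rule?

ifsvpd

Shifts by position in cloud: pos 0: c→m (+10), pos 1: l→m (+1), pos 2: o→v (+7), pos 3: u→e (+10), pos 4: d→e (+1) — repeating every 3. The shifts repeat in a cycle of length 3: positions 0,1,… shift by +10, +1, +7, then the pattern repeats.
Applying it to yellow: y+10=i, e+1=f, l+7=s, l+10=v, o+1=p, w+7=d.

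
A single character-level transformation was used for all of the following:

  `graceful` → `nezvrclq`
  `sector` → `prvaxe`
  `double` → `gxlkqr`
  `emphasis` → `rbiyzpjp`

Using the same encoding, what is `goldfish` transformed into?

nxqgcjpy

g(6)→n(13) and r(17)→e(4) fit y≡11x+25 (mod 26); the inverse of 11 mod 26 is 19. This is an affine cipher: with a=0,…,z=25, each position x becomes (11x+25) mod 26.
Applying it to goldfish: g(6)→11·6+25≡13=n; o(14)→11·14+25≡23=x; l(11)→11·11+25≡16=q; d(3)→11·3+25≡6=g; f(5)→11·5+25≡2=c; i(8)→11·8+25≡9=j; s(18)→11·18+25≡15=p; h(7)→11·7+25≡24=y (all mod 26).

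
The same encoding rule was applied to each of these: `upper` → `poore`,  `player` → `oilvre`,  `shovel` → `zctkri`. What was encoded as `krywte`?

u(20)→p(15) and p(15)→o(14) fit y≡21x+11 (mod 26); the inverse of 21 mod 26 is 5. Each letter's alphabet position (a=0..z=25) is mapped through 21·x+11 mod 26 — an affine cipher.
Reversing it on krywte: k(10)→5·(10−11)≡21=v; r(17)→5·(17−11)≡4=e; y(24)→5·(24−11)≡13=n; w(22)→5·(22−11)≡3=d; t(19)→5·(19−11)≡14=o; e(4)→5·(4−11)≡17=r (all mod 26).

vendor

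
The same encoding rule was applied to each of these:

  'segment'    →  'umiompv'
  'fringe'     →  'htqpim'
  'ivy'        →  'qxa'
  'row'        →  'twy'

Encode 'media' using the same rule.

omfqi

The shift depends on letter class: consonant s→u is +2, but vowel e→m is +8. The rule splits by letter class: vowels +8, consonants +2.
Applying it to media: m(cons)+2=o, e(vowel)+8=m, d(cons)+2=f, i(vowel)+8=q, a(vowel)+8=i.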